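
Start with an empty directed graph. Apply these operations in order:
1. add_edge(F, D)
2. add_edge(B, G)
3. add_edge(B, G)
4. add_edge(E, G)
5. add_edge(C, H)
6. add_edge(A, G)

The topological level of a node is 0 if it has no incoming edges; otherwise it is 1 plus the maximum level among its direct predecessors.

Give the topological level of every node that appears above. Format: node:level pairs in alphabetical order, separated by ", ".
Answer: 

Op 1: add_edge(F, D). Edges now: 1
Op 2: add_edge(B, G). Edges now: 2
Op 3: add_edge(B, G) (duplicate, no change). Edges now: 2
Op 4: add_edge(E, G). Edges now: 3
Op 5: add_edge(C, H). Edges now: 4
Op 6: add_edge(A, G). Edges now: 5
Compute levels (Kahn BFS):
  sources (in-degree 0): A, B, C, E, F
  process A: level=0
    A->G: in-degree(G)=2, level(G)>=1
  process B: level=0
    B->G: in-degree(G)=1, level(G)>=1
  process C: level=0
    C->H: in-degree(H)=0, level(H)=1, enqueue
  process E: level=0
    E->G: in-degree(G)=0, level(G)=1, enqueue
  process F: level=0
    F->D: in-degree(D)=0, level(D)=1, enqueue
  process H: level=1
  process G: level=1
  process D: level=1
All levels: A:0, B:0, C:0, D:1, E:0, F:0, G:1, H:1

Answer: A:0, B:0, C:0, D:1, E:0, F:0, G:1, H:1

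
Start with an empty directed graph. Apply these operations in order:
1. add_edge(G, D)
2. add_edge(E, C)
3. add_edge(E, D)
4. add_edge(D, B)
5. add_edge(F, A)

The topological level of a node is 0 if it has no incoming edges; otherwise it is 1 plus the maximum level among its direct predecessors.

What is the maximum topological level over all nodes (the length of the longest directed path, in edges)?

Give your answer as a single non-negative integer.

Answer: 2

Derivation:
Op 1: add_edge(G, D). Edges now: 1
Op 2: add_edge(E, C). Edges now: 2
Op 3: add_edge(E, D). Edges now: 3
Op 4: add_edge(D, B). Edges now: 4
Op 5: add_edge(F, A). Edges now: 5
Compute levels (Kahn BFS):
  sources (in-degree 0): E, F, G
  process E: level=0
    E->C: in-degree(C)=0, level(C)=1, enqueue
    E->D: in-degree(D)=1, level(D)>=1
  process F: level=0
    F->A: in-degree(A)=0, level(A)=1, enqueue
  process G: level=0
    G->D: in-degree(D)=0, level(D)=1, enqueue
  process C: level=1
  process A: level=1
  process D: level=1
    D->B: in-degree(B)=0, level(B)=2, enqueue
  process B: level=2
All levels: A:1, B:2, C:1, D:1, E:0, F:0, G:0
max level = 2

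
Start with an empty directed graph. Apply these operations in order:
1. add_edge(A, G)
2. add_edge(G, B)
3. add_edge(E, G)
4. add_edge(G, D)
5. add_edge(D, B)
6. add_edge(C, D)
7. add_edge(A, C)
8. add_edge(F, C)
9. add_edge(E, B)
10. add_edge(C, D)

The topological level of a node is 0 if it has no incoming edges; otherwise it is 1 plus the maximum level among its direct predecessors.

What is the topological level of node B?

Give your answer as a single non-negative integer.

Op 1: add_edge(A, G). Edges now: 1
Op 2: add_edge(G, B). Edges now: 2
Op 3: add_edge(E, G). Edges now: 3
Op 4: add_edge(G, D). Edges now: 4
Op 5: add_edge(D, B). Edges now: 5
Op 6: add_edge(C, D). Edges now: 6
Op 7: add_edge(A, C). Edges now: 7
Op 8: add_edge(F, C). Edges now: 8
Op 9: add_edge(E, B). Edges now: 9
Op 10: add_edge(C, D) (duplicate, no change). Edges now: 9
Compute levels (Kahn BFS):
  sources (in-degree 0): A, E, F
  process A: level=0
    A->C: in-degree(C)=1, level(C)>=1
    A->G: in-degree(G)=1, level(G)>=1
  process E: level=0
    E->B: in-degree(B)=2, level(B)>=1
    E->G: in-degree(G)=0, level(G)=1, enqueue
  process F: level=0
    F->C: in-degree(C)=0, level(C)=1, enqueue
  process G: level=1
    G->B: in-degree(B)=1, level(B)>=2
    G->D: in-degree(D)=1, level(D)>=2
  process C: level=1
    C->D: in-degree(D)=0, level(D)=2, enqueue
  process D: level=2
    D->B: in-degree(B)=0, level(B)=3, enqueue
  process B: level=3
All levels: A:0, B:3, C:1, D:2, E:0, F:0, G:1
level(B) = 3

Answer: 3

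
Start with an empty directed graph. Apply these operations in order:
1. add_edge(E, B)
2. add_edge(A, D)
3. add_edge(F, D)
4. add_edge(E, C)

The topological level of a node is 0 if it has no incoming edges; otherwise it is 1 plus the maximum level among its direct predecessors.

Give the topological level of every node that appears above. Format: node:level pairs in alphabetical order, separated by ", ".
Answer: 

Answer: A:0, B:1, C:1, D:1, E:0, F:0

Derivation:
Op 1: add_edge(E, B). Edges now: 1
Op 2: add_edge(A, D). Edges now: 2
Op 3: add_edge(F, D). Edges now: 3
Op 4: add_edge(E, C). Edges now: 4
Compute levels (Kahn BFS):
  sources (in-degree 0): A, E, F
  process A: level=0
    A->D: in-degree(D)=1, level(D)>=1
  process E: level=0
    E->B: in-degree(B)=0, level(B)=1, enqueue
    E->C: in-degree(C)=0, level(C)=1, enqueue
  process F: level=0
    F->D: in-degree(D)=0, level(D)=1, enqueue
  process B: level=1
  process C: level=1
  process D: level=1
All levels: A:0, B:1, C:1, D:1, E:0, F:0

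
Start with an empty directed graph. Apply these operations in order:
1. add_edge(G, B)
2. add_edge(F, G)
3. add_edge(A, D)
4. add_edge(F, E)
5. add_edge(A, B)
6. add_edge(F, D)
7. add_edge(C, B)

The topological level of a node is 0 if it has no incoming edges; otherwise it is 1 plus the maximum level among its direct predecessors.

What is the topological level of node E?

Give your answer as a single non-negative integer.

Answer: 1

Derivation:
Op 1: add_edge(G, B). Edges now: 1
Op 2: add_edge(F, G). Edges now: 2
Op 3: add_edge(A, D). Edges now: 3
Op 4: add_edge(F, E). Edges now: 4
Op 5: add_edge(A, B). Edges now: 5
Op 6: add_edge(F, D). Edges now: 6
Op 7: add_edge(C, B). Edges now: 7
Compute levels (Kahn BFS):
  sources (in-degree 0): A, C, F
  process A: level=0
    A->B: in-degree(B)=2, level(B)>=1
    A->D: in-degree(D)=1, level(D)>=1
  process C: level=0
    C->B: in-degree(B)=1, level(B)>=1
  process F: level=0
    F->D: in-degree(D)=0, level(D)=1, enqueue
    F->E: in-degree(E)=0, level(E)=1, enqueue
    F->G: in-degree(G)=0, level(G)=1, enqueue
  process D: level=1
  process E: level=1
  process G: level=1
    G->B: in-degree(B)=0, level(B)=2, enqueue
  process B: level=2
All levels: A:0, B:2, C:0, D:1, E:1, F:0, G:1
level(E) = 1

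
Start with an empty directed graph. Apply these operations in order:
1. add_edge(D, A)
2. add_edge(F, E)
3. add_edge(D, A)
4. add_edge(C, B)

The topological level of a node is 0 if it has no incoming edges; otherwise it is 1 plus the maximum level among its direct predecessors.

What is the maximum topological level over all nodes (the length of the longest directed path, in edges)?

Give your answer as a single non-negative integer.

Answer: 1

Derivation:
Op 1: add_edge(D, A). Edges now: 1
Op 2: add_edge(F, E). Edges now: 2
Op 3: add_edge(D, A) (duplicate, no change). Edges now: 2
Op 4: add_edge(C, B). Edges now: 3
Compute levels (Kahn BFS):
  sources (in-degree 0): C, D, F
  process C: level=0
    C->B: in-degree(B)=0, level(B)=1, enqueue
  process D: level=0
    D->A: in-degree(A)=0, level(A)=1, enqueue
  process F: level=0
    F->E: in-degree(E)=0, level(E)=1, enqueue
  process B: level=1
  process A: level=1
  process E: level=1
All levels: A:1, B:1, C:0, D:0, E:1, F:0
max level = 1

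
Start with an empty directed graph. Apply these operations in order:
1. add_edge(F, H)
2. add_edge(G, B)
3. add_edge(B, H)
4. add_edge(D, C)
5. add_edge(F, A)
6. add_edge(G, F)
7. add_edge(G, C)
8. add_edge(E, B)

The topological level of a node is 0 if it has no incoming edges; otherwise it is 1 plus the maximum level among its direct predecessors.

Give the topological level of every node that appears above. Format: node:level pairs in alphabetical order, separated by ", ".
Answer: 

Answer: A:2, B:1, C:1, D:0, E:0, F:1, G:0, H:2

Derivation:
Op 1: add_edge(F, H). Edges now: 1
Op 2: add_edge(G, B). Edges now: 2
Op 3: add_edge(B, H). Edges now: 3
Op 4: add_edge(D, C). Edges now: 4
Op 5: add_edge(F, A). Edges now: 5
Op 6: add_edge(G, F). Edges now: 6
Op 7: add_edge(G, C). Edges now: 7
Op 8: add_edge(E, B). Edges now: 8
Compute levels (Kahn BFS):
  sources (in-degree 0): D, E, G
  process D: level=0
    D->C: in-degree(C)=1, level(C)>=1
  process E: level=0
    E->B: in-degree(B)=1, level(B)>=1
  process G: level=0
    G->B: in-degree(B)=0, level(B)=1, enqueue
    G->C: in-degree(C)=0, level(C)=1, enqueue
    G->F: in-degree(F)=0, level(F)=1, enqueue
  process B: level=1
    B->H: in-degree(H)=1, level(H)>=2
  process C: level=1
  process F: level=1
    F->A: in-degree(A)=0, level(A)=2, enqueue
    F->H: in-degree(H)=0, level(H)=2, enqueue
  process A: level=2
  process H: level=2
All levels: A:2, B:1, C:1, D:0, E:0, F:1, G:0, H:2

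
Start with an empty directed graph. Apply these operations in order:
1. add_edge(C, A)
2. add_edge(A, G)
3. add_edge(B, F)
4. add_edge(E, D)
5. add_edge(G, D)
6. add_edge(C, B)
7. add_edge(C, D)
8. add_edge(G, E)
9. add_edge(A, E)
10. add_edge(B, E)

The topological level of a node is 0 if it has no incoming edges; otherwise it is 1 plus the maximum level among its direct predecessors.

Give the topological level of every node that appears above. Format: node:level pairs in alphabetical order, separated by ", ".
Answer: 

Answer: A:1, B:1, C:0, D:4, E:3, F:2, G:2

Derivation:
Op 1: add_edge(C, A). Edges now: 1
Op 2: add_edge(A, G). Edges now: 2
Op 3: add_edge(B, F). Edges now: 3
Op 4: add_edge(E, D). Edges now: 4
Op 5: add_edge(G, D). Edges now: 5
Op 6: add_edge(C, B). Edges now: 6
Op 7: add_edge(C, D). Edges now: 7
Op 8: add_edge(G, E). Edges now: 8
Op 9: add_edge(A, E). Edges now: 9
Op 10: add_edge(B, E). Edges now: 10
Compute levels (Kahn BFS):
  sources (in-degree 0): C
  process C: level=0
    C->A: in-degree(A)=0, level(A)=1, enqueue
    C->B: in-degree(B)=0, level(B)=1, enqueue
    C->D: in-degree(D)=2, level(D)>=1
  process A: level=1
    A->E: in-degree(E)=2, level(E)>=2
    A->G: in-degree(G)=0, level(G)=2, enqueue
  process B: level=1
    B->E: in-degree(E)=1, level(E)>=2
    B->F: in-degree(F)=0, level(F)=2, enqueue
  process G: level=2
    G->D: in-degree(D)=1, level(D)>=3
    G->E: in-degree(E)=0, level(E)=3, enqueue
  process F: level=2
  process E: level=3
    E->D: in-degree(D)=0, level(D)=4, enqueue
  process D: level=4
All levels: A:1, B:1, C:0, D:4, E:3, F:2, G:2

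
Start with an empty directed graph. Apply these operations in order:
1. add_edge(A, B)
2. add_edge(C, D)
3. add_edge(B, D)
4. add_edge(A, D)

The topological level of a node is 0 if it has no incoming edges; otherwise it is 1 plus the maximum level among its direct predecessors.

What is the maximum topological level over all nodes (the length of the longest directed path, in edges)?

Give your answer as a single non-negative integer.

Op 1: add_edge(A, B). Edges now: 1
Op 2: add_edge(C, D). Edges now: 2
Op 3: add_edge(B, D). Edges now: 3
Op 4: add_edge(A, D). Edges now: 4
Compute levels (Kahn BFS):
  sources (in-degree 0): A, C
  process A: level=0
    A->B: in-degree(B)=0, level(B)=1, enqueue
    A->D: in-degree(D)=2, level(D)>=1
  process C: level=0
    C->D: in-degree(D)=1, level(D)>=1
  process B: level=1
    B->D: in-degree(D)=0, level(D)=2, enqueue
  process D: level=2
All levels: A:0, B:1, C:0, D:2
max level = 2

Answer: 2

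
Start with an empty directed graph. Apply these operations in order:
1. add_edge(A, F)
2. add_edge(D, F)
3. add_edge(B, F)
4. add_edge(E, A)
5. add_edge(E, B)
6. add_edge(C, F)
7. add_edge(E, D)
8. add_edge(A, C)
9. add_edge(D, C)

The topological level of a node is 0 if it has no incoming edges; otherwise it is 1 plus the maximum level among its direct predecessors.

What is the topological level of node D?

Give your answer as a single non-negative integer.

Op 1: add_edge(A, F). Edges now: 1
Op 2: add_edge(D, F). Edges now: 2
Op 3: add_edge(B, F). Edges now: 3
Op 4: add_edge(E, A). Edges now: 4
Op 5: add_edge(E, B). Edges now: 5
Op 6: add_edge(C, F). Edges now: 6
Op 7: add_edge(E, D). Edges now: 7
Op 8: add_edge(A, C). Edges now: 8
Op 9: add_edge(D, C). Edges now: 9
Compute levels (Kahn BFS):
  sources (in-degree 0): E
  process E: level=0
    E->A: in-degree(A)=0, level(A)=1, enqueue
    E->B: in-degree(B)=0, level(B)=1, enqueue
    E->D: in-degree(D)=0, level(D)=1, enqueue
  process A: level=1
    A->C: in-degree(C)=1, level(C)>=2
    A->F: in-degree(F)=3, level(F)>=2
  process B: level=1
    B->F: in-degree(F)=2, level(F)>=2
  process D: level=1
    D->C: in-degree(C)=0, level(C)=2, enqueue
    D->F: in-degree(F)=1, level(F)>=2
  process C: level=2
    C->F: in-degree(F)=0, level(F)=3, enqueue
  process F: level=3
All levels: A:1, B:1, C:2, D:1, E:0, F:3
level(D) = 1

Answer: 1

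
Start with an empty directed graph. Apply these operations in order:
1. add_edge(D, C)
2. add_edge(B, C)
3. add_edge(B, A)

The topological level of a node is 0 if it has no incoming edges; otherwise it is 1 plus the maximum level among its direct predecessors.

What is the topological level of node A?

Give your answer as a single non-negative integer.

Answer: 1

Derivation:
Op 1: add_edge(D, C). Edges now: 1
Op 2: add_edge(B, C). Edges now: 2
Op 3: add_edge(B, A). Edges now: 3
Compute levels (Kahn BFS):
  sources (in-degree 0): B, D
  process B: level=0
    B->A: in-degree(A)=0, level(A)=1, enqueue
    B->C: in-degree(C)=1, level(C)>=1
  process D: level=0
    D->C: in-degree(C)=0, level(C)=1, enqueue
  process A: level=1
  process C: level=1
All levels: A:1, B:0, C:1, D:0
level(A) = 1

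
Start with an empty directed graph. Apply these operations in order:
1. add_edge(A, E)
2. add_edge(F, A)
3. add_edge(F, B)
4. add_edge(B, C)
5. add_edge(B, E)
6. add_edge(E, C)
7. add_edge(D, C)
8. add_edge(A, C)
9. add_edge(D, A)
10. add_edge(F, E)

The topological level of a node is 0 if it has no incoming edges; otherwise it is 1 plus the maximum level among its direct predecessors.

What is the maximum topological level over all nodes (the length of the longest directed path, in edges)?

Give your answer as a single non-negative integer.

Op 1: add_edge(A, E). Edges now: 1
Op 2: add_edge(F, A). Edges now: 2
Op 3: add_edge(F, B). Edges now: 3
Op 4: add_edge(B, C). Edges now: 4
Op 5: add_edge(B, E). Edges now: 5
Op 6: add_edge(E, C). Edges now: 6
Op 7: add_edge(D, C). Edges now: 7
Op 8: add_edge(A, C). Edges now: 8
Op 9: add_edge(D, A). Edges now: 9
Op 10: add_edge(F, E). Edges now: 10
Compute levels (Kahn BFS):
  sources (in-degree 0): D, F
  process D: level=0
    D->A: in-degree(A)=1, level(A)>=1
    D->C: in-degree(C)=3, level(C)>=1
  process F: level=0
    F->A: in-degree(A)=0, level(A)=1, enqueue
    F->B: in-degree(B)=0, level(B)=1, enqueue
    F->E: in-degree(E)=2, level(E)>=1
  process A: level=1
    A->C: in-degree(C)=2, level(C)>=2
    A->E: in-degree(E)=1, level(E)>=2
  process B: level=1
    B->C: in-degree(C)=1, level(C)>=2
    B->E: in-degree(E)=0, level(E)=2, enqueue
  process E: level=2
    E->C: in-degree(C)=0, level(C)=3, enqueue
  process C: level=3
All levels: A:1, B:1, C:3, D:0, E:2, F:0
max level = 3

Answer: 3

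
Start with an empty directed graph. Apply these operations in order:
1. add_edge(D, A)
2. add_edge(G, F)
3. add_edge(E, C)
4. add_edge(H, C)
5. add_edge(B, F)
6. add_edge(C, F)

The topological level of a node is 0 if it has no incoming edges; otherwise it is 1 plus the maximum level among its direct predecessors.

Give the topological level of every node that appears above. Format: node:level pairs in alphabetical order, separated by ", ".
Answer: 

Op 1: add_edge(D, A). Edges now: 1
Op 2: add_edge(G, F). Edges now: 2
Op 3: add_edge(E, C). Edges now: 3
Op 4: add_edge(H, C). Edges now: 4
Op 5: add_edge(B, F). Edges now: 5
Op 6: add_edge(C, F). Edges now: 6
Compute levels (Kahn BFS):
  sources (in-degree 0): B, D, E, G, H
  process B: level=0
    B->F: in-degree(F)=2, level(F)>=1
  process D: level=0
    D->A: in-degree(A)=0, level(A)=1, enqueue
  process E: level=0
    E->C: in-degree(C)=1, level(C)>=1
  process G: level=0
    G->F: in-degree(F)=1, level(F)>=1
  process H: level=0
    H->C: in-degree(C)=0, level(C)=1, enqueue
  process A: level=1
  process C: level=1
    C->F: in-degree(F)=0, level(F)=2, enqueue
  process F: level=2
All levels: A:1, B:0, C:1, D:0, E:0, F:2, G:0, H:0

Answer: A:1, B:0, C:1, D:0, E:0, F:2, G:0, H:0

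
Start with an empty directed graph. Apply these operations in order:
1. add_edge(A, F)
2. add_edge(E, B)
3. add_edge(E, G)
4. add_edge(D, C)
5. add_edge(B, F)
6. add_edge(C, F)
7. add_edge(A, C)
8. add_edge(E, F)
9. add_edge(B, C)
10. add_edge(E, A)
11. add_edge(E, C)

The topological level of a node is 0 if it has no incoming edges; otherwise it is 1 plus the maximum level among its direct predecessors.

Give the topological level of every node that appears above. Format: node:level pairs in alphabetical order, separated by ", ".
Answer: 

Answer: A:1, B:1, C:2, D:0, E:0, F:3, G:1

Derivation:
Op 1: add_edge(A, F). Edges now: 1
Op 2: add_edge(E, B). Edges now: 2
Op 3: add_edge(E, G). Edges now: 3
Op 4: add_edge(D, C). Edges now: 4
Op 5: add_edge(B, F). Edges now: 5
Op 6: add_edge(C, F). Edges now: 6
Op 7: add_edge(A, C). Edges now: 7
Op 8: add_edge(E, F). Edges now: 8
Op 9: add_edge(B, C). Edges now: 9
Op 10: add_edge(E, A). Edges now: 10
Op 11: add_edge(E, C). Edges now: 11
Compute levels (Kahn BFS):
  sources (in-degree 0): D, E
  process D: level=0
    D->C: in-degree(C)=3, level(C)>=1
  process E: level=0
    E->A: in-degree(A)=0, level(A)=1, enqueue
    E->B: in-degree(B)=0, level(B)=1, enqueue
    E->C: in-degree(C)=2, level(C)>=1
    E->F: in-degree(F)=3, level(F)>=1
    E->G: in-degree(G)=0, level(G)=1, enqueue
  process A: level=1
    A->C: in-degree(C)=1, level(C)>=2
    A->F: in-degree(F)=2, level(F)>=2
  process B: level=1
    B->C: in-degree(C)=0, level(C)=2, enqueue
    B->F: in-degree(F)=1, level(F)>=2
  process G: level=1
  process C: level=2
    C->F: in-degree(F)=0, level(F)=3, enqueue
  process F: level=3
All levels: A:1, B:1, C:2, D:0, E:0, F:3, G:1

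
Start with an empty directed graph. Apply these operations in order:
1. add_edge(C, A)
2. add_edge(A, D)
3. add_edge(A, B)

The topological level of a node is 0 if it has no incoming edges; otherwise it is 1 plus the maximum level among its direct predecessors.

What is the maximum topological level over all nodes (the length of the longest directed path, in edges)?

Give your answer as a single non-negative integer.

Answer: 2

Derivation:
Op 1: add_edge(C, A). Edges now: 1
Op 2: add_edge(A, D). Edges now: 2
Op 3: add_edge(A, B). Edges now: 3
Compute levels (Kahn BFS):
  sources (in-degree 0): C
  process C: level=0
    C->A: in-degree(A)=0, level(A)=1, enqueue
  process A: level=1
    A->B: in-degree(B)=0, level(B)=2, enqueue
    A->D: in-degree(D)=0, level(D)=2, enqueue
  process B: level=2
  process D: level=2
All levels: A:1, B:2, C:0, D:2
max level = 2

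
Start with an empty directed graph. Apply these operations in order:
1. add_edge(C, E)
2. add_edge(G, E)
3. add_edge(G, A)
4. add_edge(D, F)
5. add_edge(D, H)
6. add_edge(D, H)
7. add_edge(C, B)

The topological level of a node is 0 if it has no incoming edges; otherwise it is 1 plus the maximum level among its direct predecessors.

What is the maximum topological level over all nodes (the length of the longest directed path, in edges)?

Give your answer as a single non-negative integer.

Op 1: add_edge(C, E). Edges now: 1
Op 2: add_edge(G, E). Edges now: 2
Op 3: add_edge(G, A). Edges now: 3
Op 4: add_edge(D, F). Edges now: 4
Op 5: add_edge(D, H). Edges now: 5
Op 6: add_edge(D, H) (duplicate, no change). Edges now: 5
Op 7: add_edge(C, B). Edges now: 6
Compute levels (Kahn BFS):
  sources (in-degree 0): C, D, G
  process C: level=0
    C->B: in-degree(B)=0, level(B)=1, enqueue
    C->E: in-degree(E)=1, level(E)>=1
  process D: level=0
    D->F: in-degree(F)=0, level(F)=1, enqueue
    D->H: in-degree(H)=0, level(H)=1, enqueue
  process G: level=0
    G->A: in-degree(A)=0, level(A)=1, enqueue
    G->E: in-degree(E)=0, level(E)=1, enqueue
  process B: level=1
  process F: level=1
  process H: level=1
  process A: level=1
  process E: level=1
All levels: A:1, B:1, C:0, D:0, E:1, F:1, G:0, H:1
max level = 1

Answer: 1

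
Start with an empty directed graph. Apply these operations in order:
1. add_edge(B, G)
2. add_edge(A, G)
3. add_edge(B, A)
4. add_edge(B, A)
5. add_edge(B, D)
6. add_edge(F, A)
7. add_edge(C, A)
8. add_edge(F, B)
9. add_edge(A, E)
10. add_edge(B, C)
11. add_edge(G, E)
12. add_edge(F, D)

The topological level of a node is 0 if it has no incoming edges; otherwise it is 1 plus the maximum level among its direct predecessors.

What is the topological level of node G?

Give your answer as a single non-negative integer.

Op 1: add_edge(B, G). Edges now: 1
Op 2: add_edge(A, G). Edges now: 2
Op 3: add_edge(B, A). Edges now: 3
Op 4: add_edge(B, A) (duplicate, no change). Edges now: 3
Op 5: add_edge(B, D). Edges now: 4
Op 6: add_edge(F, A). Edges now: 5
Op 7: add_edge(C, A). Edges now: 6
Op 8: add_edge(F, B). Edges now: 7
Op 9: add_edge(A, E). Edges now: 8
Op 10: add_edge(B, C). Edges now: 9
Op 11: add_edge(G, E). Edges now: 10
Op 12: add_edge(F, D). Edges now: 11
Compute levels (Kahn BFS):
  sources (in-degree 0): F
  process F: level=0
    F->A: in-degree(A)=2, level(A)>=1
    F->B: in-degree(B)=0, level(B)=1, enqueue
    F->D: in-degree(D)=1, level(D)>=1
  process B: level=1
    B->A: in-degree(A)=1, level(A)>=2
    B->C: in-degree(C)=0, level(C)=2, enqueue
    B->D: in-degree(D)=0, level(D)=2, enqueue
    B->G: in-degree(G)=1, level(G)>=2
  process C: level=2
    C->A: in-degree(A)=0, level(A)=3, enqueue
  process D: level=2
  process A: level=3
    A->E: in-degree(E)=1, level(E)>=4
    A->G: in-degree(G)=0, level(G)=4, enqueue
  process G: level=4
    G->E: in-degree(E)=0, level(E)=5, enqueue
  process E: level=5
All levels: A:3, B:1, C:2, D:2, E:5, F:0, G:4
level(G) = 4

Answer: 4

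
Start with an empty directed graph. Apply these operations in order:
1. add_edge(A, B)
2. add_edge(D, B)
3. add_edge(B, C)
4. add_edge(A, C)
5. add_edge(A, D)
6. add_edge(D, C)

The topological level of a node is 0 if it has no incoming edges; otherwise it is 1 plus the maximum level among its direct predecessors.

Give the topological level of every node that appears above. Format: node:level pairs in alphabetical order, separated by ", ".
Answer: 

Answer: A:0, B:2, C:3, D:1

Derivation:
Op 1: add_edge(A, B). Edges now: 1
Op 2: add_edge(D, B). Edges now: 2
Op 3: add_edge(B, C). Edges now: 3
Op 4: add_edge(A, C). Edges now: 4
Op 5: add_edge(A, D). Edges now: 5
Op 6: add_edge(D, C). Edges now: 6
Compute levels (Kahn BFS):
  sources (in-degree 0): A
  process A: level=0
    A->B: in-degree(B)=1, level(B)>=1
    A->C: in-degree(C)=2, level(C)>=1
    A->D: in-degree(D)=0, level(D)=1, enqueue
  process D: level=1
    D->B: in-degree(B)=0, level(B)=2, enqueue
    D->C: in-degree(C)=1, level(C)>=2
  process B: level=2
    B->C: in-degree(C)=0, level(C)=3, enqueue
  process C: level=3
All levels: A:0, B:2, C:3, D:1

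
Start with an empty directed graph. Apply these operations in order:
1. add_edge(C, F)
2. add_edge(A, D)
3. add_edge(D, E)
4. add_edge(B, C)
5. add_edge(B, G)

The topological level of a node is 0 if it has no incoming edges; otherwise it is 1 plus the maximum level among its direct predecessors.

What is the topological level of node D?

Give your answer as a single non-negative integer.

Op 1: add_edge(C, F). Edges now: 1
Op 2: add_edge(A, D). Edges now: 2
Op 3: add_edge(D, E). Edges now: 3
Op 4: add_edge(B, C). Edges now: 4
Op 5: add_edge(B, G). Edges now: 5
Compute levels (Kahn BFS):
  sources (in-degree 0): A, B
  process A: level=0
    A->D: in-degree(D)=0, level(D)=1, enqueue
  process B: level=0
    B->C: in-degree(C)=0, level(C)=1, enqueue
    B->G: in-degree(G)=0, level(G)=1, enqueue
  process D: level=1
    D->E: in-degree(E)=0, level(E)=2, enqueue
  process C: level=1
    C->F: in-degree(F)=0, level(F)=2, enqueue
  process G: level=1
  process E: level=2
  process F: level=2
All levels: A:0, B:0, C:1, D:1, E:2, F:2, G:1
level(D) = 1

Answer: 1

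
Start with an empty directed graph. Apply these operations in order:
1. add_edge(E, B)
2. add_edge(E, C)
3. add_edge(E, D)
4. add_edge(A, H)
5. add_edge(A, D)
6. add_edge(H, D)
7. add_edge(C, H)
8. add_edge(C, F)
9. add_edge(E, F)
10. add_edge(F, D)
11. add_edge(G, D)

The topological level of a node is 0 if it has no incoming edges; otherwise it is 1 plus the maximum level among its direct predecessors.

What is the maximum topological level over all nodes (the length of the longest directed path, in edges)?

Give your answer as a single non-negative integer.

Op 1: add_edge(E, B). Edges now: 1
Op 2: add_edge(E, C). Edges now: 2
Op 3: add_edge(E, D). Edges now: 3
Op 4: add_edge(A, H). Edges now: 4
Op 5: add_edge(A, D). Edges now: 5
Op 6: add_edge(H, D). Edges now: 6
Op 7: add_edge(C, H). Edges now: 7
Op 8: add_edge(C, F). Edges now: 8
Op 9: add_edge(E, F). Edges now: 9
Op 10: add_edge(F, D). Edges now: 10
Op 11: add_edge(G, D). Edges now: 11
Compute levels (Kahn BFS):
  sources (in-degree 0): A, E, G
  process A: level=0
    A->D: in-degree(D)=4, level(D)>=1
    A->H: in-degree(H)=1, level(H)>=1
  process E: level=0
    E->B: in-degree(B)=0, level(B)=1, enqueue
    E->C: in-degree(C)=0, level(C)=1, enqueue
    E->D: in-degree(D)=3, level(D)>=1
    E->F: in-degree(F)=1, level(F)>=1
  process G: level=0
    G->D: in-degree(D)=2, level(D)>=1
  process B: level=1
  process C: level=1
    C->F: in-degree(F)=0, level(F)=2, enqueue
    C->H: in-degree(H)=0, level(H)=2, enqueue
  process F: level=2
    F->D: in-degree(D)=1, level(D)>=3
  process H: level=2
    H->D: in-degree(D)=0, level(D)=3, enqueue
  process D: level=3
All levels: A:0, B:1, C:1, D:3, E:0, F:2, G:0, H:2
max level = 3

Answer: 3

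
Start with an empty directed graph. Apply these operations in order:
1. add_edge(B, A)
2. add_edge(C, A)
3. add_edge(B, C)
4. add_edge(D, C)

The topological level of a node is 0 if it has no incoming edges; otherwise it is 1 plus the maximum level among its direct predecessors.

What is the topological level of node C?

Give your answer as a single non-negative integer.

Answer: 1

Derivation:
Op 1: add_edge(B, A). Edges now: 1
Op 2: add_edge(C, A). Edges now: 2
Op 3: add_edge(B, C). Edges now: 3
Op 4: add_edge(D, C). Edges now: 4
Compute levels (Kahn BFS):
  sources (in-degree 0): B, D
  process B: level=0
    B->A: in-degree(A)=1, level(A)>=1
    B->C: in-degree(C)=1, level(C)>=1
  process D: level=0
    D->C: in-degree(C)=0, level(C)=1, enqueue
  process C: level=1
    C->A: in-degree(A)=0, level(A)=2, enqueue
  process A: level=2
All levels: A:2, B:0, C:1, D:0
level(C) = 1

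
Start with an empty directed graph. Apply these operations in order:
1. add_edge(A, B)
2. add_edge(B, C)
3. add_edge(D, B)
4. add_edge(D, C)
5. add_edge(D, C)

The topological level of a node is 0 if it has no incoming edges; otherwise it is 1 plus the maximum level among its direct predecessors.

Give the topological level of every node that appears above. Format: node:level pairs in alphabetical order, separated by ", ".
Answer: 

Answer: A:0, B:1, C:2, D:0

Derivation:
Op 1: add_edge(A, B). Edges now: 1
Op 2: add_edge(B, C). Edges now: 2
Op 3: add_edge(D, B). Edges now: 3
Op 4: add_edge(D, C). Edges now: 4
Op 5: add_edge(D, C) (duplicate, no change). Edges now: 4
Compute levels (Kahn BFS):
  sources (in-degree 0): A, D
  process A: level=0
    A->B: in-degree(B)=1, level(B)>=1
  process D: level=0
    D->B: in-degree(B)=0, level(B)=1, enqueue
    D->C: in-degree(C)=1, level(C)>=1
  process B: level=1
    B->C: in-degree(C)=0, level(C)=2, enqueue
  process C: level=2
All levels: A:0, B:1, C:2, D:0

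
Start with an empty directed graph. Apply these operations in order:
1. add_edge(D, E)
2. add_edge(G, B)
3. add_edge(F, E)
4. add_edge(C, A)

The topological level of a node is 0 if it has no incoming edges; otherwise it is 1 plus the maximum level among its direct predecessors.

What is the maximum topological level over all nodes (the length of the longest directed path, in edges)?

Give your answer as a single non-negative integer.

Op 1: add_edge(D, E). Edges now: 1
Op 2: add_edge(G, B). Edges now: 2
Op 3: add_edge(F, E). Edges now: 3
Op 4: add_edge(C, A). Edges now: 4
Compute levels (Kahn BFS):
  sources (in-degree 0): C, D, F, G
  process C: level=0
    C->A: in-degree(A)=0, level(A)=1, enqueue
  process D: level=0
    D->E: in-degree(E)=1, level(E)>=1
  process F: level=0
    F->E: in-degree(E)=0, level(E)=1, enqueue
  process G: level=0
    G->B: in-degree(B)=0, level(B)=1, enqueue
  process A: level=1
  process E: level=1
  process B: level=1
All levels: A:1, B:1, C:0, D:0, E:1, F:0, G:0
max level = 1

Answer: 1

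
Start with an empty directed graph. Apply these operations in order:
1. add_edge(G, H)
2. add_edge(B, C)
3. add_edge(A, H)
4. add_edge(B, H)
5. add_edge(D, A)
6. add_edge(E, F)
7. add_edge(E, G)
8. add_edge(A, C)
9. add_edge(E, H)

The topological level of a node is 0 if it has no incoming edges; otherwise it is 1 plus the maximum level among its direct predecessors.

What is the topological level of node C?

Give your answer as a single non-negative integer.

Answer: 2

Derivation:
Op 1: add_edge(G, H). Edges now: 1
Op 2: add_edge(B, C). Edges now: 2
Op 3: add_edge(A, H). Edges now: 3
Op 4: add_edge(B, H). Edges now: 4
Op 5: add_edge(D, A). Edges now: 5
Op 6: add_edge(E, F). Edges now: 6
Op 7: add_edge(E, G). Edges now: 7
Op 8: add_edge(A, C). Edges now: 8
Op 9: add_edge(E, H). Edges now: 9
Compute levels (Kahn BFS):
  sources (in-degree 0): B, D, E
  process B: level=0
    B->C: in-degree(C)=1, level(C)>=1
    B->H: in-degree(H)=3, level(H)>=1
  process D: level=0
    D->A: in-degree(A)=0, level(A)=1, enqueue
  process E: level=0
    E->F: in-degree(F)=0, level(F)=1, enqueue
    E->G: in-degree(G)=0, level(G)=1, enqueue
    E->H: in-degree(H)=2, level(H)>=1
  process A: level=1
    A->C: in-degree(C)=0, level(C)=2, enqueue
    A->H: in-degree(H)=1, level(H)>=2
  process F: level=1
  process G: level=1
    G->H: in-degree(H)=0, level(H)=2, enqueue
  process C: level=2
  process H: level=2
All levels: A:1, B:0, C:2, D:0, E:0, F:1, G:1, H:2
level(C) = 2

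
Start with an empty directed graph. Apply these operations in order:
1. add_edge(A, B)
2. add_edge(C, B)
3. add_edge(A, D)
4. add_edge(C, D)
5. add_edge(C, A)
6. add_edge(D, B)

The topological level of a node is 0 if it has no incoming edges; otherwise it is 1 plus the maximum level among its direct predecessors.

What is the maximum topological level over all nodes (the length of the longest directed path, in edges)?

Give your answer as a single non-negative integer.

Answer: 3

Derivation:
Op 1: add_edge(A, B). Edges now: 1
Op 2: add_edge(C, B). Edges now: 2
Op 3: add_edge(A, D). Edges now: 3
Op 4: add_edge(C, D). Edges now: 4
Op 5: add_edge(C, A). Edges now: 5
Op 6: add_edge(D, B). Edges now: 6
Compute levels (Kahn BFS):
  sources (in-degree 0): C
  process C: level=0
    C->A: in-degree(A)=0, level(A)=1, enqueue
    C->B: in-degree(B)=2, level(B)>=1
    C->D: in-degree(D)=1, level(D)>=1
  process A: level=1
    A->B: in-degree(B)=1, level(B)>=2
    A->D: in-degree(D)=0, level(D)=2, enqueue
  process D: level=2
    D->B: in-degree(B)=0, level(B)=3, enqueue
  process B: level=3
All levels: A:1, B:3, C:0, D:2
max level = 3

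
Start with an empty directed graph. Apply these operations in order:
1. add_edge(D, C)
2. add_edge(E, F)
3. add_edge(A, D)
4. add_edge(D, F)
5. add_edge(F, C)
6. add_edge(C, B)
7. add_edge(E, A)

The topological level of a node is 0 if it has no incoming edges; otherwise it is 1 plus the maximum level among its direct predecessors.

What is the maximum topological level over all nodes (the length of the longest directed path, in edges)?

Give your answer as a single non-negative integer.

Op 1: add_edge(D, C). Edges now: 1
Op 2: add_edge(E, F). Edges now: 2
Op 3: add_edge(A, D). Edges now: 3
Op 4: add_edge(D, F). Edges now: 4
Op 5: add_edge(F, C). Edges now: 5
Op 6: add_edge(C, B). Edges now: 6
Op 7: add_edge(E, A). Edges now: 7
Compute levels (Kahn BFS):
  sources (in-degree 0): E
  process E: level=0
    E->A: in-degree(A)=0, level(A)=1, enqueue
    E->F: in-degree(F)=1, level(F)>=1
  process A: level=1
    A->D: in-degree(D)=0, level(D)=2, enqueue
  process D: level=2
    D->C: in-degree(C)=1, level(C)>=3
    D->F: in-degree(F)=0, level(F)=3, enqueue
  process F: level=3
    F->C: in-degree(C)=0, level(C)=4, enqueue
  process C: level=4
    C->B: in-degree(B)=0, level(B)=5, enqueue
  process B: level=5
All levels: A:1, B:5, C:4, D:2, E:0, F:3
max level = 5

Answer: 5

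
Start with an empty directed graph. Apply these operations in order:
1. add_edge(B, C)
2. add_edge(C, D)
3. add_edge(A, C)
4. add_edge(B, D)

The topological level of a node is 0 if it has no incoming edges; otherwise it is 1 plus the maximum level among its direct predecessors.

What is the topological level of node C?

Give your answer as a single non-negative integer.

Op 1: add_edge(B, C). Edges now: 1
Op 2: add_edge(C, D). Edges now: 2
Op 3: add_edge(A, C). Edges now: 3
Op 4: add_edge(B, D). Edges now: 4
Compute levels (Kahn BFS):
  sources (in-degree 0): A, B
  process A: level=0
    A->C: in-degree(C)=1, level(C)>=1
  process B: level=0
    B->C: in-degree(C)=0, level(C)=1, enqueue
    B->D: in-degree(D)=1, level(D)>=1
  process C: level=1
    C->D: in-degree(D)=0, level(D)=2, enqueue
  process D: level=2
All levels: A:0, B:0, C:1, D:2
level(C) = 1

Answer: 1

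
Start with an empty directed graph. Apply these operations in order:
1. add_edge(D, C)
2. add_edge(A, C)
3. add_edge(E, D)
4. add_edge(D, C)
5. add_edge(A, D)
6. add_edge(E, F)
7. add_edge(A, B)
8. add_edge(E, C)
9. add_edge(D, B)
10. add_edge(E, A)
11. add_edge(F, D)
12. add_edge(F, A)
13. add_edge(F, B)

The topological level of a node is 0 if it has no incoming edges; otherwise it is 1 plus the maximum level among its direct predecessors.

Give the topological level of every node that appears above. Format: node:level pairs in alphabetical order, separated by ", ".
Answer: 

Answer: A:2, B:4, C:4, D:3, E:0, F:1

Derivation:
Op 1: add_edge(D, C). Edges now: 1
Op 2: add_edge(A, C). Edges now: 2
Op 3: add_edge(E, D). Edges now: 3
Op 4: add_edge(D, C) (duplicate, no change). Edges now: 3
Op 5: add_edge(A, D). Edges now: 4
Op 6: add_edge(E, F). Edges now: 5
Op 7: add_edge(A, B). Edges now: 6
Op 8: add_edge(E, C). Edges now: 7
Op 9: add_edge(D, B). Edges now: 8
Op 10: add_edge(E, A). Edges now: 9
Op 11: add_edge(F, D). Edges now: 10
Op 12: add_edge(F, A). Edges now: 11
Op 13: add_edge(F, B). Edges now: 12
Compute levels (Kahn BFS):
  sources (in-degree 0): E
  process E: level=0
    E->A: in-degree(A)=1, level(A)>=1
    E->C: in-degree(C)=2, level(C)>=1
    E->D: in-degree(D)=2, level(D)>=1
    E->F: in-degree(F)=0, level(F)=1, enqueue
  process F: level=1
    F->A: in-degree(A)=0, level(A)=2, enqueue
    F->B: in-degree(B)=2, level(B)>=2
    F->D: in-degree(D)=1, level(D)>=2
  process A: level=2
    A->B: in-degree(B)=1, level(B)>=3
    A->C: in-degree(C)=1, level(C)>=3
    A->D: in-degree(D)=0, level(D)=3, enqueue
  process D: level=3
    D->B: in-degree(B)=0, level(B)=4, enqueue
    D->C: in-degree(C)=0, level(C)=4, enqueue
  process B: level=4
  process C: level=4
All levels: A:2, B:4, C:4, D:3, E:0, F:1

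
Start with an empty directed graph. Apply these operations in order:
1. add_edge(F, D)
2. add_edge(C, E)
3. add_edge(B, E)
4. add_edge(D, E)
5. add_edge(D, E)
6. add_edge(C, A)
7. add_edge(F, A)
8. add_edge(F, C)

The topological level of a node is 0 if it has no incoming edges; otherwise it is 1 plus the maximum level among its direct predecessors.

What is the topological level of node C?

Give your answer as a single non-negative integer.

Op 1: add_edge(F, D). Edges now: 1
Op 2: add_edge(C, E). Edges now: 2
Op 3: add_edge(B, E). Edges now: 3
Op 4: add_edge(D, E). Edges now: 4
Op 5: add_edge(D, E) (duplicate, no change). Edges now: 4
Op 6: add_edge(C, A). Edges now: 5
Op 7: add_edge(F, A). Edges now: 6
Op 8: add_edge(F, C). Edges now: 7
Compute levels (Kahn BFS):
  sources (in-degree 0): B, F
  process B: level=0
    B->E: in-degree(E)=2, level(E)>=1
  process F: level=0
    F->A: in-degree(A)=1, level(A)>=1
    F->C: in-degree(C)=0, level(C)=1, enqueue
    F->D: in-degree(D)=0, level(D)=1, enqueue
  process C: level=1
    C->A: in-degree(A)=0, level(A)=2, enqueue
    C->E: in-degree(E)=1, level(E)>=2
  process D: level=1
    D->E: in-degree(E)=0, level(E)=2, enqueue
  process A: level=2
  process E: level=2
All levels: A:2, B:0, C:1, D:1, E:2, F:0
level(C) = 1

Answer: 1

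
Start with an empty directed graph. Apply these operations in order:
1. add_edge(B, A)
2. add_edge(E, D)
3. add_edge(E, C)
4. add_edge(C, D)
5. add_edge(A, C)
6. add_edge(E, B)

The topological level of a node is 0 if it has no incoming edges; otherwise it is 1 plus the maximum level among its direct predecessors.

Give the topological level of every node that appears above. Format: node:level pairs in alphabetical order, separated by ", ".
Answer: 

Op 1: add_edge(B, A). Edges now: 1
Op 2: add_edge(E, D). Edges now: 2
Op 3: add_edge(E, C). Edges now: 3
Op 4: add_edge(C, D). Edges now: 4
Op 5: add_edge(A, C). Edges now: 5
Op 6: add_edge(E, B). Edges now: 6
Compute levels (Kahn BFS):
  sources (in-degree 0): E
  process E: level=0
    E->B: in-degree(B)=0, level(B)=1, enqueue
    E->C: in-degree(C)=1, level(C)>=1
    E->D: in-degree(D)=1, level(D)>=1
  process B: level=1
    B->A: in-degree(A)=0, level(A)=2, enqueue
  process A: level=2
    A->C: in-degree(C)=0, level(C)=3, enqueue
  process C: level=3
    C->D: in-degree(D)=0, level(D)=4, enqueue
  process D: level=4
All levels: A:2, B:1, C:3, D:4, E:0

Answer: A:2, B:1, C:3, D:4, E:0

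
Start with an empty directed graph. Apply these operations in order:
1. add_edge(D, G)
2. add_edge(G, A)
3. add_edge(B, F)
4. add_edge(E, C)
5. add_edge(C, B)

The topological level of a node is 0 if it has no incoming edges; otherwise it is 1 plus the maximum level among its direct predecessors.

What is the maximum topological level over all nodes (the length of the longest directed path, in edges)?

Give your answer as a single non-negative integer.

Answer: 3

Derivation:
Op 1: add_edge(D, G). Edges now: 1
Op 2: add_edge(G, A). Edges now: 2
Op 3: add_edge(B, F). Edges now: 3
Op 4: add_edge(E, C). Edges now: 4
Op 5: add_edge(C, B). Edges now: 5
Compute levels (Kahn BFS):
  sources (in-degree 0): D, E
  process D: level=0
    D->G: in-degree(G)=0, level(G)=1, enqueue
  process E: level=0
    E->C: in-degree(C)=0, level(C)=1, enqueue
  process G: level=1
    G->A: in-degree(A)=0, level(A)=2, enqueue
  process C: level=1
    C->B: in-degree(B)=0, level(B)=2, enqueue
  process A: level=2
  process B: level=2
    B->F: in-degree(F)=0, level(F)=3, enqueue
  process F: level=3
All levels: A:2, B:2, C:1, D:0, E:0, F:3, G:1
max level = 3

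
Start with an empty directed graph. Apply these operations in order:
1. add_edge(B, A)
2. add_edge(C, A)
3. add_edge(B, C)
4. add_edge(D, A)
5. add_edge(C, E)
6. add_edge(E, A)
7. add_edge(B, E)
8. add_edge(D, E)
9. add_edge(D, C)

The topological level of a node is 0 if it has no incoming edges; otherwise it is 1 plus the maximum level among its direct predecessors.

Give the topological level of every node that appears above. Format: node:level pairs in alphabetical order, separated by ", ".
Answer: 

Op 1: add_edge(B, A). Edges now: 1
Op 2: add_edge(C, A). Edges now: 2
Op 3: add_edge(B, C). Edges now: 3
Op 4: add_edge(D, A). Edges now: 4
Op 5: add_edge(C, E). Edges now: 5
Op 6: add_edge(E, A). Edges now: 6
Op 7: add_edge(B, E). Edges now: 7
Op 8: add_edge(D, E). Edges now: 8
Op 9: add_edge(D, C). Edges now: 9
Compute levels (Kahn BFS):
  sources (in-degree 0): B, D
  process B: level=0
    B->A: in-degree(A)=3, level(A)>=1
    B->C: in-degree(C)=1, level(C)>=1
    B->E: in-degree(E)=2, level(E)>=1
  process D: level=0
    D->A: in-degree(A)=2, level(A)>=1
    D->C: in-degree(C)=0, level(C)=1, enqueue
    D->E: in-degree(E)=1, level(E)>=1
  process C: level=1
    C->A: in-degree(A)=1, level(A)>=2
    C->E: in-degree(E)=0, level(E)=2, enqueue
  process E: level=2
    E->A: in-degree(A)=0, level(A)=3, enqueue
  process A: level=3
All levels: A:3, B:0, C:1, D:0, E:2

Answer: A:3, B:0, C:1, D:0, E:2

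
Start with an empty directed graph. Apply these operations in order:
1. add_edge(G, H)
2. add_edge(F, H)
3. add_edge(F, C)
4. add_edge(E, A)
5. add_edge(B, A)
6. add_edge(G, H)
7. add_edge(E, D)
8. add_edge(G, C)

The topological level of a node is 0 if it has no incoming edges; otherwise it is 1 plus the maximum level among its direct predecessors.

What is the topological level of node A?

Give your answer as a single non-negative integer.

Answer: 1

Derivation:
Op 1: add_edge(G, H). Edges now: 1
Op 2: add_edge(F, H). Edges now: 2
Op 3: add_edge(F, C). Edges now: 3
Op 4: add_edge(E, A). Edges now: 4
Op 5: add_edge(B, A). Edges now: 5
Op 6: add_edge(G, H) (duplicate, no change). Edges now: 5
Op 7: add_edge(E, D). Edges now: 6
Op 8: add_edge(G, C). Edges now: 7
Compute levels (Kahn BFS):
  sources (in-degree 0): B, E, F, G
  process B: level=0
    B->A: in-degree(A)=1, level(A)>=1
  process E: level=0
    E->A: in-degree(A)=0, level(A)=1, enqueue
    E->D: in-degree(D)=0, level(D)=1, enqueue
  process F: level=0
    F->C: in-degree(C)=1, level(C)>=1
    F->H: in-degree(H)=1, level(H)>=1
  process G: level=0
    G->C: in-degree(C)=0, level(C)=1, enqueue
    G->H: in-degree(H)=0, level(H)=1, enqueue
  process A: level=1
  process D: level=1
  process C: level=1
  process H: level=1
All levels: A:1, B:0, C:1, D:1, E:0, F:0, G:0, H:1
level(A) = 1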